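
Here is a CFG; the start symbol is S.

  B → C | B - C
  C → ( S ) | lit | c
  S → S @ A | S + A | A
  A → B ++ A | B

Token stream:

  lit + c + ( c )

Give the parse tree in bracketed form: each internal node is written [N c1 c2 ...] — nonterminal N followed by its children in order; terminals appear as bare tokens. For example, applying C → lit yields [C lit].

[S [S [S [A [B [C lit]]]] + [A [B [C c]]]] + [A [B [C ( [S [A [B [C c]]]] )]]]]

S
S + A
S + A + A
A + A + A
B + A + A
C + A + A
lit + A + A
lit + B + A
lit + C + A
lit + c + A
lit + c + B
lit + c + C
lit + c + ( S )
lit + c + ( A )
lit + c + ( B )
lit + c + ( C )
lit + c + ( c )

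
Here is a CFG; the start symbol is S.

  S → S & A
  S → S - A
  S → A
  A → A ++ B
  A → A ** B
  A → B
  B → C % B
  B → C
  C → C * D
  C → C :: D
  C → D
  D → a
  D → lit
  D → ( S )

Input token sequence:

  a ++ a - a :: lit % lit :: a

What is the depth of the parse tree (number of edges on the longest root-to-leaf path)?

[S [S [A [A [B [C [D a]]]] ++ [B [C [D a]]]]] - [A [B [C [C [D a]] :: [D lit]] % [B [C [C [D lit]] :: [D a]]]]]]

7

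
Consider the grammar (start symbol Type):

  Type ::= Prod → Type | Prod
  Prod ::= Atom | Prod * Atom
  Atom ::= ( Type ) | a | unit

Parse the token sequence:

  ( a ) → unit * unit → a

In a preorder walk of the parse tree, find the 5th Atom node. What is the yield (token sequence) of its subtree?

a

[Type [Prod [Atom ( [Type [Prod [Atom a]]] )]] → [Type [Prod [Prod [Atom unit]] * [Atom unit]] → [Type [Prod [Atom a]]]]]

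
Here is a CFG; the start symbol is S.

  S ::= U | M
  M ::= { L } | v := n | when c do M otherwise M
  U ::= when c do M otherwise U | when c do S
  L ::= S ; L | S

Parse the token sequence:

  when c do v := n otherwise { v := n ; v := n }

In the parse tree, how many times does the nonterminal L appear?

2

[S [M when c do [M v := n] otherwise [M { [L [S [M v := n]] ; [L [S [M v := n]]]] }]]]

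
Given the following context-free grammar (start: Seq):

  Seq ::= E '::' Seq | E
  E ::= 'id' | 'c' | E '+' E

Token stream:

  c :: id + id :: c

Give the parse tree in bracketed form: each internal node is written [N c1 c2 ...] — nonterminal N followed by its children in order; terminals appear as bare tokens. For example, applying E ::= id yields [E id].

[Seq [E c] :: [Seq [E [E id] + [E id]] :: [Seq [E c]]]]

Seq
E :: Seq
c :: Seq
c :: E :: Seq
c :: E + E :: Seq
c :: id + E :: Seq
c :: id + id :: Seq
c :: id + id :: E
c :: id + id :: c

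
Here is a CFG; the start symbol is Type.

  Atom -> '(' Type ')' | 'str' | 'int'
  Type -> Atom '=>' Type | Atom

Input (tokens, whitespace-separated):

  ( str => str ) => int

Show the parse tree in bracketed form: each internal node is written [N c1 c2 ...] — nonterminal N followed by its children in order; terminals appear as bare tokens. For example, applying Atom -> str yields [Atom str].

[Type [Atom ( [Type [Atom str] => [Type [Atom str]]] )] => [Type [Atom int]]]

Type
Atom => Type
( Type ) => Type
( Atom => Type ) => Type
( str => Type ) => Type
( str => Atom ) => Type
( str => str ) => Type
( str => str ) => Atom
( str => str ) => int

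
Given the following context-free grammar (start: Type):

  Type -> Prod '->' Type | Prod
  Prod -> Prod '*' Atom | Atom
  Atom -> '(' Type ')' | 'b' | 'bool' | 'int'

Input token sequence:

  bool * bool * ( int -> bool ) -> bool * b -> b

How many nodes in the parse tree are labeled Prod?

8

[Type [Prod [Prod [Prod [Atom bool]] * [Atom bool]] * [Atom ( [Type [Prod [Atom int]] -> [Type [Prod [Atom bool]]]] )]] -> [Type [Prod [Prod [Atom bool]] * [Atom b]] -> [Type [Prod [Atom b]]]]]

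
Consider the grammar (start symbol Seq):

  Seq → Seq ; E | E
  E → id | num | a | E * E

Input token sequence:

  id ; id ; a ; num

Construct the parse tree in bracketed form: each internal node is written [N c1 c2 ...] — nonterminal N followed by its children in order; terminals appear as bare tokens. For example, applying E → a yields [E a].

Seq
Seq ; E
Seq ; E ; E
Seq ; E ; E ; E
E ; E ; E ; E
id ; E ; E ; E
id ; id ; E ; E
id ; id ; a ; E
id ; id ; a ; num

[Seq [Seq [Seq [Seq [E id]] ; [E id]] ; [E a]] ; [E num]]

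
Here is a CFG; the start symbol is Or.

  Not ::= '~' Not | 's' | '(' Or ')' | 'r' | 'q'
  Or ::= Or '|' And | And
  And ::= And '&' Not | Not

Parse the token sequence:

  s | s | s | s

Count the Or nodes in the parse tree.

4

[Or [Or [Or [Or [And [Not s]]] | [And [Not s]]] | [And [Not s]]] | [And [Not s]]]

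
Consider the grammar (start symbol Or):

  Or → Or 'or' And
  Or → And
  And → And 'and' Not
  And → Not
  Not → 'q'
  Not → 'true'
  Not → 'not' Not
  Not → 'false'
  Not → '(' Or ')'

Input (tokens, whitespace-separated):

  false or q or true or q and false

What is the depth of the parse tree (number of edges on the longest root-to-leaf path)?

6

[Or [Or [Or [Or [And [Not false]]] or [And [Not q]]] or [And [Not true]]] or [And [And [Not q]] and [Not false]]]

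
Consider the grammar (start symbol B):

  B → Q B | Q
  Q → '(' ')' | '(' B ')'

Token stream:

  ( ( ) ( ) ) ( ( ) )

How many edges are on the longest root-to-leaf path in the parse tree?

[B [Q ( [B [Q ( )] [B [Q ( )]]] )] [B [Q ( [B [Q ( )]] )]]]

5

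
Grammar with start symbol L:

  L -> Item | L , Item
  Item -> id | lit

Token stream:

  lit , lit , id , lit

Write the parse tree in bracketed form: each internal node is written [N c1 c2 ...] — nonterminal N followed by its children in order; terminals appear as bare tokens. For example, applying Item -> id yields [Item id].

[L [L [L [L [Item lit]] , [Item lit]] , [Item id]] , [Item lit]]

L
L , Item
L , Item , Item
L , Item , Item , Item
Item , Item , Item , Item
lit , Item , Item , Item
lit , lit , Item , Item
lit , lit , id , Item
lit , lit , id , lit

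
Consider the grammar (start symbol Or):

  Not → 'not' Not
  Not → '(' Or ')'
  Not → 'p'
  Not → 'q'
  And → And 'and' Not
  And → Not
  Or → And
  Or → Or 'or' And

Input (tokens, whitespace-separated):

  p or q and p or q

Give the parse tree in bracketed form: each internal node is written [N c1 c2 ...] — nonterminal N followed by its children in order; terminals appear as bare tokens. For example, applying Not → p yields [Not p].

Or
Or or And
Or or And or And
And or And or And
Not or And or And
p or And or And
p or And and Not or And
p or Not and Not or And
p or q and Not or And
p or q and p or And
p or q and p or Not
p or q and p or q

[Or [Or [Or [And [Not p]]] or [And [And [Not q]] and [Not p]]] or [And [Not q]]]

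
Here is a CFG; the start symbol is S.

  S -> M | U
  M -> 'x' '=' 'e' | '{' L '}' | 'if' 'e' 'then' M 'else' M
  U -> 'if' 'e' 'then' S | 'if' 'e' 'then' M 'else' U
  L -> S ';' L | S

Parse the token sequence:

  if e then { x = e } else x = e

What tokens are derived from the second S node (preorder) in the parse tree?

x = e

[S [M if e then [M { [L [S [M x = e]]] }] else [M x = e]]]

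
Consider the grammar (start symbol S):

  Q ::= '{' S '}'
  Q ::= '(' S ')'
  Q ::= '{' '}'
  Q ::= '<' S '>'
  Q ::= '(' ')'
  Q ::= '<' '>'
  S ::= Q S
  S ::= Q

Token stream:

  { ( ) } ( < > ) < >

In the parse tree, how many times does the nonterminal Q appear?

[S [Q { [S [Q ( )]] }] [S [Q ( [S [Q < >]] )] [S [Q < >]]]]

5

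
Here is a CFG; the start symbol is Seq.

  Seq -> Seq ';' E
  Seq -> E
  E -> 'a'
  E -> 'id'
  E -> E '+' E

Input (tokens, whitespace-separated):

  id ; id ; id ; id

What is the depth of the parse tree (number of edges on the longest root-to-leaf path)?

[Seq [Seq [Seq [Seq [E id]] ; [E id]] ; [E id]] ; [E id]]

5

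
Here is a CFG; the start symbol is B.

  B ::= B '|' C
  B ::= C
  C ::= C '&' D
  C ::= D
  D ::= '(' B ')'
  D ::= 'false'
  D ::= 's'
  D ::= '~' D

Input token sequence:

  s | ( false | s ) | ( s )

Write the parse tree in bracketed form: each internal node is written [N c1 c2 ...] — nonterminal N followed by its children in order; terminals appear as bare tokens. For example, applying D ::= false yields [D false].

B
B | C
B | C | C
C | C | C
D | C | C
s | C | C
s | D | C
s | ( B ) | C
s | ( B | C ) | C
s | ( C | C ) | C
s | ( D | C ) | C
s | ( false | C ) | C
s | ( false | D ) | C
s | ( false | s ) | C
s | ( false | s ) | D
s | ( false | s ) | ( B )
s | ( false | s ) | ( C )
s | ( false | s ) | ( D )
s | ( false | s ) | ( s )

[B [B [B [C [D s]]] | [C [D ( [B [B [C [D false]]] | [C [D s]]] )]]] | [C [D ( [B [C [D s]]] )]]]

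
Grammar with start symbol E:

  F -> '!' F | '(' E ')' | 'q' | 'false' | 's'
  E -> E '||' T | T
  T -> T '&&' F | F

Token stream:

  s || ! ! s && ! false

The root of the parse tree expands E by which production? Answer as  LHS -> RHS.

E -> E '||' T

[E [E [T [F s]]] || [T [T [F ! [F ! [F s]]]] && [F ! [F false]]]]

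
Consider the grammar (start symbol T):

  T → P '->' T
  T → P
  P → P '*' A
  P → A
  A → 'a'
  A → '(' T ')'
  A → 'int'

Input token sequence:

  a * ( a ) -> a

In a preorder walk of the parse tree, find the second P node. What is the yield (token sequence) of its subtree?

[T [P [P [A a]] * [A ( [T [P [A a]]] )]] -> [T [P [A a]]]]

a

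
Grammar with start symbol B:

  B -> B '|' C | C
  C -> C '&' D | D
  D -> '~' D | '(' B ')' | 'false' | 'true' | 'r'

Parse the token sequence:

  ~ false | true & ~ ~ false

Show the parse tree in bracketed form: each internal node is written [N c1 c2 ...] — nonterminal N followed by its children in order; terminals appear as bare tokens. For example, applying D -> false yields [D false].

[B [B [C [D ~ [D false]]]] | [C [C [D true]] & [D ~ [D ~ [D false]]]]]

B
B | C
C | C
D | C
~ D | C
~ false | C
~ false | C & D
~ false | D & D
~ false | true & D
~ false | true & ~ D
~ false | true & ~ ~ D
~ false | true & ~ ~ false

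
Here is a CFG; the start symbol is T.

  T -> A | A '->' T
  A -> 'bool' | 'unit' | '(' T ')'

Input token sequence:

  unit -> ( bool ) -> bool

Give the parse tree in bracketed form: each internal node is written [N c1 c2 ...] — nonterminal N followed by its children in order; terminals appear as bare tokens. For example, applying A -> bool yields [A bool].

T
A -> T
unit -> T
unit -> A -> T
unit -> ( T ) -> T
unit -> ( A ) -> T
unit -> ( bool ) -> T
unit -> ( bool ) -> A
unit -> ( bool ) -> bool

[T [A unit] -> [T [A ( [T [A bool]] )] -> [T [A bool]]]]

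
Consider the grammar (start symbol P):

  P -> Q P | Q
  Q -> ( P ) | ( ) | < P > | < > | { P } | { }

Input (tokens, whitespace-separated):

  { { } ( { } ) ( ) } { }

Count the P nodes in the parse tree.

6

[P [Q { [P [Q { }] [P [Q ( [P [Q { }]] )] [P [Q ( )]]]] }] [P [Q { }]]]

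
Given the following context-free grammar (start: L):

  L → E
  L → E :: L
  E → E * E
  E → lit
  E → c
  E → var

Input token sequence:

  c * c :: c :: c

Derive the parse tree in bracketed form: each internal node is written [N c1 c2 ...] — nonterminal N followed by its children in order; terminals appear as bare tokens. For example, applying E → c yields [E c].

[L [E [E c] * [E c]] :: [L [E c] :: [L [E c]]]]

L
E :: L
E * E :: L
c * E :: L
c * c :: L
c * c :: E :: L
c * c :: c :: L
c * c :: c :: E
c * c :: c :: c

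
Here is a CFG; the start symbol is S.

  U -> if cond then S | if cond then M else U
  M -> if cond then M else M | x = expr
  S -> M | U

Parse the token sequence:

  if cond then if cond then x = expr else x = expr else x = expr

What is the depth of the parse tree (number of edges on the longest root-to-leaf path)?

4

[S [M if cond then [M if cond then [M x = expr] else [M x = expr]] else [M x = expr]]]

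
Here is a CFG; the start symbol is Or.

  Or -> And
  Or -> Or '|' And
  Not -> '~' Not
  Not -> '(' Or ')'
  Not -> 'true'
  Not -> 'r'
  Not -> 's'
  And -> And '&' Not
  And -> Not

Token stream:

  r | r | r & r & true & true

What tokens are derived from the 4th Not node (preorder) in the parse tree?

[Or [Or [Or [And [Not r]]] | [And [Not r]]] | [And [And [And [And [Not r]] & [Not r]] & [Not true]] & [Not true]]]

r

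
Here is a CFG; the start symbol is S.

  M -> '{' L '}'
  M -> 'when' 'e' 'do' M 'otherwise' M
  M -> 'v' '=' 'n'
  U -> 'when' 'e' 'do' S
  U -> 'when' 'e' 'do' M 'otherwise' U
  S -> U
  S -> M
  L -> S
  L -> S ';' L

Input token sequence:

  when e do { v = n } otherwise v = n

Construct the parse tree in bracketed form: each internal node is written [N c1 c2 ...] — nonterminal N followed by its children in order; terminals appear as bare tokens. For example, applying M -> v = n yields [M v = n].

S
M
when e do M otherwise M
when e do { L } otherwise M
when e do { S } otherwise M
when e do { M } otherwise M
when e do { v = n } otherwise M
when e do { v = n } otherwise v = n

[S [M when e do [M { [L [S [M v = n]]] }] otherwise [M v = n]]]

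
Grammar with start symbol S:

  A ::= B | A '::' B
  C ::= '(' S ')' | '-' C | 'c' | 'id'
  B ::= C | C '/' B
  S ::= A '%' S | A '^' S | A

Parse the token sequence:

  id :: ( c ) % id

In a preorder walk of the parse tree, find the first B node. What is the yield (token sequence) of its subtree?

id

[S [A [A [B [C id]]] :: [B [C ( [S [A [B [C c]]]] )]]] % [S [A [B [C id]]]]]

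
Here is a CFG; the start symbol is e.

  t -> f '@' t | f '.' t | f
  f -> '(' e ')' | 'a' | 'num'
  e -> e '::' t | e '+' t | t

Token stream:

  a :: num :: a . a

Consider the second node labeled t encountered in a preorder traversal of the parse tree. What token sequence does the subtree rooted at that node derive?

num

[e [e [e [t [f a]]] :: [t [f num]]] :: [t [f a] . [t [f a]]]]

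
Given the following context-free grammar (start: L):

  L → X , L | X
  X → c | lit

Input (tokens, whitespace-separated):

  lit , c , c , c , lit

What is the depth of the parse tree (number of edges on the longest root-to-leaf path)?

6

[L [X lit] , [L [X c] , [L [X c] , [L [X c] , [L [X lit]]]]]]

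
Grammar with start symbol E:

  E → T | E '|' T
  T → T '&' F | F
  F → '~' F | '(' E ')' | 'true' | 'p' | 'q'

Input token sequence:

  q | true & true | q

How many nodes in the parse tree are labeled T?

[E [E [E [T [F q]]] | [T [T [F true]] & [F true]]] | [T [F q]]]

4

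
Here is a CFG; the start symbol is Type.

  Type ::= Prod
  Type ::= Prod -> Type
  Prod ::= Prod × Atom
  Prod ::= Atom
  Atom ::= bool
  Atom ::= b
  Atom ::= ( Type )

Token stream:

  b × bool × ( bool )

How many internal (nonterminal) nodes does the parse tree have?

10

[Type [Prod [Prod [Prod [Atom b]] × [Atom bool]] × [Atom ( [Type [Prod [Atom bool]]] )]]]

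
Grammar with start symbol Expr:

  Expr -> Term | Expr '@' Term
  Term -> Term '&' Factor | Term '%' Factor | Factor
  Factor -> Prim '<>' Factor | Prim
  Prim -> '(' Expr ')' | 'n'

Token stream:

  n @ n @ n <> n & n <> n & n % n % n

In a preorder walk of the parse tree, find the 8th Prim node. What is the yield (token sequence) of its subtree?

n

[Expr [Expr [Expr [Term [Factor [Prim n]]]] @ [Term [Factor [Prim n]]]] @ [Term [Term [Term [Term [Term [Factor [Prim n] <> [Factor [Prim n]]]] & [Factor [Prim n] <> [Factor [Prim n]]]] & [Factor [Prim n]]] % [Factor [Prim n]]] % [Factor [Prim n]]]]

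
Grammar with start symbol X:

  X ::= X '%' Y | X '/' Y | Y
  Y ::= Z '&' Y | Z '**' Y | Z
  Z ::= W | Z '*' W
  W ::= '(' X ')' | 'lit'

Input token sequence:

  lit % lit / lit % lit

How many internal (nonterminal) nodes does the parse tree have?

[X [X [X [X [Y [Z [W lit]]]] % [Y [Z [W lit]]]] / [Y [Z [W lit]]]] % [Y [Z [W lit]]]]

16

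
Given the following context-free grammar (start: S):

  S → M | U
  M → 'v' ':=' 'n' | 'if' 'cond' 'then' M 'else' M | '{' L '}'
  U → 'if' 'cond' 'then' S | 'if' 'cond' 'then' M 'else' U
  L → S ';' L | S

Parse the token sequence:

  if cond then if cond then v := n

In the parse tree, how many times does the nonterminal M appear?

[S [U if cond then [S [U if cond then [S [M v := n]]]]]]

1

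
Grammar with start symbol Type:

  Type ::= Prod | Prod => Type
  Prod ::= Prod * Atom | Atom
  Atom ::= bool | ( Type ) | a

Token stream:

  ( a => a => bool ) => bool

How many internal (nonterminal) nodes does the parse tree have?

15

[Type [Prod [Atom ( [Type [Prod [Atom a]] => [Type [Prod [Atom a]] => [Type [Prod [Atom bool]]]]] )]] => [Type [Prod [Atom bool]]]]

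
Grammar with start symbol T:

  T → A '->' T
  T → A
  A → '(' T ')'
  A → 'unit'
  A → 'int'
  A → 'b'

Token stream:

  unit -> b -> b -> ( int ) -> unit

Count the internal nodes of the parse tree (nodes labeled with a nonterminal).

[T [A unit] -> [T [A b] -> [T [A b] -> [T [A ( [T [A int]] )] -> [T [A unit]]]]]]

12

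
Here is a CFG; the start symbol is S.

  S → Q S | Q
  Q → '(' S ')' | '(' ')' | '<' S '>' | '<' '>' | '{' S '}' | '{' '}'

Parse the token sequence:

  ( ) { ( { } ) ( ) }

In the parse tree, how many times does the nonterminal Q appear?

5

[S [Q ( )] [S [Q { [S [Q ( [S [Q { }]] )] [S [Q ( )]]] }]]]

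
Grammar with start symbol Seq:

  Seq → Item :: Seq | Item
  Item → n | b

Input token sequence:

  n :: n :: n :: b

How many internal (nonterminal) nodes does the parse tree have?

8

[Seq [Item n] :: [Seq [Item n] :: [Seq [Item n] :: [Seq [Item b]]]]]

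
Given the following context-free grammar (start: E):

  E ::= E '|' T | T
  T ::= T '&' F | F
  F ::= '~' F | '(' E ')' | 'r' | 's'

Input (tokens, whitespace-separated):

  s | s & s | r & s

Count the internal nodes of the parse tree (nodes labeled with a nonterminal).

[E [E [E [T [F s]]] | [T [T [F s]] & [F s]]] | [T [T [F r]] & [F s]]]

13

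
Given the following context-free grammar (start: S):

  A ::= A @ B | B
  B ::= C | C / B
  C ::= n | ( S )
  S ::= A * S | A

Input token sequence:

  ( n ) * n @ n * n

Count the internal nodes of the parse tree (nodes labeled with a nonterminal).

[S [A [B [C ( [S [A [B [C n]]]] )]]] * [S [A [A [B [C n]]] @ [B [C n]]] * [S [A [B [C n]]]]]]

19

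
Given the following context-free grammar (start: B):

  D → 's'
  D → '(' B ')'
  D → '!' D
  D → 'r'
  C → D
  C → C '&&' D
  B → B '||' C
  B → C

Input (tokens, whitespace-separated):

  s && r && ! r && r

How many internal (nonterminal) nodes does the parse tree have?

10

[B [C [C [C [C [D s]] && [D r]] && [D ! [D r]]] && [D r]]]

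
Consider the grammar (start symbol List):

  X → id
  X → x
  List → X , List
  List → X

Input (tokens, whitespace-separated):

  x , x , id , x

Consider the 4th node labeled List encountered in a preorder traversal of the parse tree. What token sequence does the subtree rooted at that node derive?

[List [X x] , [List [X x] , [List [X id] , [List [X x]]]]]

x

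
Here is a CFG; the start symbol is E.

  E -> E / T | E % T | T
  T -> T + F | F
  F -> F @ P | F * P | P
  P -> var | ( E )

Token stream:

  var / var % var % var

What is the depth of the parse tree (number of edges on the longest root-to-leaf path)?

[E [E [E [E [T [F [P var]]]] / [T [F [P var]]]] % [T [F [P var]]]] % [T [F [P var]]]]

7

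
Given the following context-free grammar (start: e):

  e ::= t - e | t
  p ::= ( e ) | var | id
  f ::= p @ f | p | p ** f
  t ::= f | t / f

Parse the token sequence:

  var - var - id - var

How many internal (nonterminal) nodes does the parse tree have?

16

[e [t [f [p var]]] - [e [t [f [p var]]] - [e [t [f [p id]]] - [e [t [f [p var]]]]]]]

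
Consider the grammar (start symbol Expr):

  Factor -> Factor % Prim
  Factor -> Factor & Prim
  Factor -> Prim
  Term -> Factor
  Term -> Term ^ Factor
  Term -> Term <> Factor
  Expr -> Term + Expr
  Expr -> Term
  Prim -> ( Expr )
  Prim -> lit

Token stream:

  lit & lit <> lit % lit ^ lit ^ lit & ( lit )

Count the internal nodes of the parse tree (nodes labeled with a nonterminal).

[Expr [Term [Term [Term [Term [Factor [Factor [Prim lit]] & [Prim lit]]] <> [Factor [Factor [Prim lit]] % [Prim lit]]] ^ [Factor [Prim lit]]] ^ [Factor [Factor [Prim lit]] & [Prim ( [Expr [Term [Factor [Prim lit]]]] )]]]]

23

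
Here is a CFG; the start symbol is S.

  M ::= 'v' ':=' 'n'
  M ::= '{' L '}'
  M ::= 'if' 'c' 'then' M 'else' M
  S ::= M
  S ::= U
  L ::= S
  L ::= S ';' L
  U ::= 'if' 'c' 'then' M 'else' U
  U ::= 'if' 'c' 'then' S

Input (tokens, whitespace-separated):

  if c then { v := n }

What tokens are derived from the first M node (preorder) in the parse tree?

[S [U if c then [S [M { [L [S [M v := n]]] }]]]]

{ v := n }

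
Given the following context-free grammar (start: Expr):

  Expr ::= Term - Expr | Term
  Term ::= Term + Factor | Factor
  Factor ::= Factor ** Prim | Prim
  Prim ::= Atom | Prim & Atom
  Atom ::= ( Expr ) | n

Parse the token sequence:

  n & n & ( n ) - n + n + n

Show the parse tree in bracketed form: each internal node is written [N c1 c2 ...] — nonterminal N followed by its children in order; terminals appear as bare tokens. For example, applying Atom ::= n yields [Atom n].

[Expr [Term [Factor [Prim [Prim [Prim [Atom n]] & [Atom n]] & [Atom ( [Expr [Term [Factor [Prim [Atom n]]]]] )]]]] - [Expr [Term [Term [Term [Factor [Prim [Atom n]]]] + [Factor [Prim [Atom n]]]] + [Factor [Prim [Atom n]]]]]]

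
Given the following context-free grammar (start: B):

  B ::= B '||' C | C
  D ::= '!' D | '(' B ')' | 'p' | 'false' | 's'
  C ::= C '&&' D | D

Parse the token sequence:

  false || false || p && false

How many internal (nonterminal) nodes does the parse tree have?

[B [B [B [C [D false]]] || [C [D false]]] || [C [C [D p]] && [D false]]]

11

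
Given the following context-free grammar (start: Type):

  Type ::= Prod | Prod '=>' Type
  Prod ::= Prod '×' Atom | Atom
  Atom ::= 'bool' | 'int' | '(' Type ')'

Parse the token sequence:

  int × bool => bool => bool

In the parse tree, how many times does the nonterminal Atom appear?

4

[Type [Prod [Prod [Atom int]] × [Atom bool]] => [Type [Prod [Atom bool]] => [Type [Prod [Atom bool]]]]]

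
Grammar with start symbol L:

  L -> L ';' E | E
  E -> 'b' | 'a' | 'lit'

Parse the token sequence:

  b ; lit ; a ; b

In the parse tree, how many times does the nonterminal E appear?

4

[L [L [L [L [E b]] ; [E lit]] ; [E a]] ; [E b]]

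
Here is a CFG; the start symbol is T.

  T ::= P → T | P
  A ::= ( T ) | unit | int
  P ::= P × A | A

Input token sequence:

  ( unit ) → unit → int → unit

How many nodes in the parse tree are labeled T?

[T [P [A ( [T [P [A unit]]] )]] → [T [P [A unit]] → [T [P [A int]] → [T [P [A unit]]]]]]

5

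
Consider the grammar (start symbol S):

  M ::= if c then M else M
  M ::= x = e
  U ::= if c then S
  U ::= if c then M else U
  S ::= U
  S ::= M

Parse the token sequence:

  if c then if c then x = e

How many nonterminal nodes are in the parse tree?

[S [U if c then [S [U if c then [S [M x = e]]]]]]

6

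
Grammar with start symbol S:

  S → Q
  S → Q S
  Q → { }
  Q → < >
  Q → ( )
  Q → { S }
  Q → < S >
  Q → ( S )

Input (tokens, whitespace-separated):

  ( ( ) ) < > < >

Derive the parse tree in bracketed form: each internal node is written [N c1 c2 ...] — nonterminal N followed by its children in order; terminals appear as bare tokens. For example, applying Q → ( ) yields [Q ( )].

S
Q S
( S ) S
( Q ) S
( ( ) ) S
( ( ) ) Q S
( ( ) ) < > S
( ( ) ) < > Q
( ( ) ) < > < >

[S [Q ( [S [Q ( )]] )] [S [Q < >] [S [Q < >]]]]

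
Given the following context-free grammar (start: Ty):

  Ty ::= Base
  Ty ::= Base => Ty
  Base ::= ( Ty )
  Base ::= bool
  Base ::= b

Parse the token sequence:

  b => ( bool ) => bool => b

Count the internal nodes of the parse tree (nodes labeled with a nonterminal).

[Ty [Base b] => [Ty [Base ( [Ty [Base bool]] )] => [Ty [Base bool] => [Ty [Base b]]]]]

10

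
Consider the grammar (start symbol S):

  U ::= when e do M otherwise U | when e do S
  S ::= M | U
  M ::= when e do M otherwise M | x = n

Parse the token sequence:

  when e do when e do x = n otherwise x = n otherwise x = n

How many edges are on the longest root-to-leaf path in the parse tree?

[S [M when e do [M when e do [M x = n] otherwise [M x = n]] otherwise [M x = n]]]

4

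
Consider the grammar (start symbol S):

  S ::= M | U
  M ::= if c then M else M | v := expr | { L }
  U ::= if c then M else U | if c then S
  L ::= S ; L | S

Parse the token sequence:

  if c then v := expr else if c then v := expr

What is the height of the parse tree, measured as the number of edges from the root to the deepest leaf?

5

[S [U if c then [M v := expr] else [U if c then [S [M v := expr]]]]]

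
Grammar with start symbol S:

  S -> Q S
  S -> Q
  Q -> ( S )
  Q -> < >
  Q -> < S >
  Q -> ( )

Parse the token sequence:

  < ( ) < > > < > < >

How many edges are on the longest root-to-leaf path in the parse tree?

5

[S [Q < [S [Q ( )] [S [Q < >]]] >] [S [Q < >] [S [Q < >]]]]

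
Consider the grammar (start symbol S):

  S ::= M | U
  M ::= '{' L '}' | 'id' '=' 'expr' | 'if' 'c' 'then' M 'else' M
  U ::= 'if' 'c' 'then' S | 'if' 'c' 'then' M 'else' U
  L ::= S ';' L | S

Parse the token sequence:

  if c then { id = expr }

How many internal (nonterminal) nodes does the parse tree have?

7

[S [U if c then [S [M { [L [S [M id = expr]]] }]]]]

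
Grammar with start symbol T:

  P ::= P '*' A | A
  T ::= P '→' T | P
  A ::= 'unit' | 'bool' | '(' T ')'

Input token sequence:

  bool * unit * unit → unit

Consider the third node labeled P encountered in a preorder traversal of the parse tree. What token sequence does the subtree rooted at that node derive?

bool

[T [P [P [P [A bool]] * [A unit]] * [A unit]] → [T [P [A unit]]]]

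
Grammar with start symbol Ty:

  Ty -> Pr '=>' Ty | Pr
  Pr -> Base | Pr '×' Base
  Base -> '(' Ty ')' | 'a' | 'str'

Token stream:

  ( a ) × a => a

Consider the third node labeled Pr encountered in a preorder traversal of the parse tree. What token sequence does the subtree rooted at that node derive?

[Ty [Pr [Pr [Base ( [Ty [Pr [Base a]]] )]] × [Base a]] => [Ty [Pr [Base a]]]]

a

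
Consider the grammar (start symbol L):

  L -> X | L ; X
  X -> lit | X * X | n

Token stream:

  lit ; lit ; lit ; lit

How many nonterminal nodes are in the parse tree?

[L [L [L [L [X lit]] ; [X lit]] ; [X lit]] ; [X lit]]

8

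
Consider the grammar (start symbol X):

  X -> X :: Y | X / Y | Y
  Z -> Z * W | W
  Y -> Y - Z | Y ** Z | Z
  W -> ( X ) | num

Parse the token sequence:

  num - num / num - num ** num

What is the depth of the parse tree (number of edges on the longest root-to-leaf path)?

6

[X [X [Y [Y [Z [W num]]] - [Z [W num]]]] / [Y [Y [Y [Z [W num]]] - [Z [W num]]] ** [Z [W num]]]]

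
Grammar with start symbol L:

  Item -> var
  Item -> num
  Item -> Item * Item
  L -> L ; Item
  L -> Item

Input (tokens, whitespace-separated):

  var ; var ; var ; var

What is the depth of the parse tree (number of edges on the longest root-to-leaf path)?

5

[L [L [L [L [Item var]] ; [Item var]] ; [Item var]] ; [Item var]]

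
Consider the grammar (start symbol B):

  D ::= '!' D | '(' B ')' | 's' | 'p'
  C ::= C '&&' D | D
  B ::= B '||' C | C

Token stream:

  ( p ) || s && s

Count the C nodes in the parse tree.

[B [B [C [D ( [B [C [D p]]] )]]] || [C [C [D s]] && [D s]]]

4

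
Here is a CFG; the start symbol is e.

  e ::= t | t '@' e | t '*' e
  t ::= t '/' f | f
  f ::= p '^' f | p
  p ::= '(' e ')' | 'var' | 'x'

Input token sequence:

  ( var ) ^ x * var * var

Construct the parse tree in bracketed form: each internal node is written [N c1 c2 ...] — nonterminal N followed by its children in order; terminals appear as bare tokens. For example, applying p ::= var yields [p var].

[e [t [f [p ( [e [t [f [p var]]]] )] ^ [f [p x]]]] * [e [t [f [p var]]] * [e [t [f [p var]]]]]]

e
t * e
f * e
p ^ f * e
( e ) ^ f * e
( t ) ^ f * e
( f ) ^ f * e
( p ) ^ f * e
( var ) ^ f * e
( var ) ^ p * e
( var ) ^ x * e
( var ) ^ x * t * e
( var ) ^ x * f * e
( var ) ^ x * p * e
( var ) ^ x * var * e
( var ) ^ x * var * t
( var ) ^ x * var * f
( var ) ^ x * var * p
( var ) ^ x * var * var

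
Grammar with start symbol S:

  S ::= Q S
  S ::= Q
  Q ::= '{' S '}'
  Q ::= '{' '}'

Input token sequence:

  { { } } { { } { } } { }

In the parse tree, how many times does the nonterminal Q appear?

6

[S [Q { [S [Q { }]] }] [S [Q { [S [Q { }] [S [Q { }]]] }] [S [Q { }]]]]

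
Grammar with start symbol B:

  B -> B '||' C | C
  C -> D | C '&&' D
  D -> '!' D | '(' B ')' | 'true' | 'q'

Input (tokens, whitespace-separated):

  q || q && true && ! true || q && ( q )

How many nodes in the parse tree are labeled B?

[B [B [B [C [D q]]] || [C [C [C [D q]] && [D true]] && [D ! [D true]]]] || [C [C [D q]] && [D ( [B [C [D q]]] )]]]

4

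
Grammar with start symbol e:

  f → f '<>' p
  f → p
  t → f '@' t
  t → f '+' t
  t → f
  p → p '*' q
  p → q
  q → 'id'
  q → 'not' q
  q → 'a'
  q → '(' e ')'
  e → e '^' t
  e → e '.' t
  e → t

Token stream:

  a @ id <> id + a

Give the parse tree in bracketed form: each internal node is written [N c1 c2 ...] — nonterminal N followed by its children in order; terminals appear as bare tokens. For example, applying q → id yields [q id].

[e [t [f [p [q a]]] @ [t [f [f [p [q id]]] <> [p [q id]]] + [t [f [p [q a]]]]]]]

e
t
f @ t
p @ t
q @ t
a @ t
a @ f + t
a @ f <> p + t
a @ p <> p + t
a @ q <> p + t
a @ id <> p + t
a @ id <> q + t
a @ id <> id + t
a @ id <> id + f
a @ id <> id + p
a @ id <> id + q
a @ id <> id + a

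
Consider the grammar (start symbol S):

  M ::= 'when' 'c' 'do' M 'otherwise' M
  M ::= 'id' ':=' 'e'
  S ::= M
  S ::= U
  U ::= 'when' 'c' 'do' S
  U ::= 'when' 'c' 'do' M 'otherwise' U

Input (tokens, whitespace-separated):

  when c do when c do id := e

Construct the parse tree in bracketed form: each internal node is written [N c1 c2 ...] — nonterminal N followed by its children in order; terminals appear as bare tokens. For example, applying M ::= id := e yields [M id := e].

[S [U when c do [S [U when c do [S [M id := e]]]]]]

S
U
when c do S
when c do U
when c do when c do S
when c do when c do M
when c do when c do id := e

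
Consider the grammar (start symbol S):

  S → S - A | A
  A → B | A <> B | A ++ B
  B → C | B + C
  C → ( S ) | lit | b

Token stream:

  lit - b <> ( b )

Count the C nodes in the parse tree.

4

[S [S [A [B [C lit]]]] - [A [A [B [C b]]] <> [B [C ( [S [A [B [C b]]]] )]]]]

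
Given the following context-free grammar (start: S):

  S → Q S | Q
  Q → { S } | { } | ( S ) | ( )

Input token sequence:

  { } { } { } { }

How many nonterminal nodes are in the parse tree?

[S [Q { }] [S [Q { }] [S [Q { }] [S [Q { }]]]]]

8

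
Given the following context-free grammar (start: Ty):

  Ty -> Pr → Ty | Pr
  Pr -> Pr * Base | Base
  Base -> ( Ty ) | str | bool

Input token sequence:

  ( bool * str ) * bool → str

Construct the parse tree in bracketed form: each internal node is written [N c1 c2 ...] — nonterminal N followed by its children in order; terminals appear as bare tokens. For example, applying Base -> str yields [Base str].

[Ty [Pr [Pr [Base ( [Ty [Pr [Pr [Base bool]] * [Base str]]] )]] * [Base bool]] → [Ty [Pr [Base str]]]]

Ty
Pr → Ty
Pr * Base → Ty
Base * Base → Ty
( Ty ) * Base → Ty
( Pr ) * Base → Ty
( Pr * Base ) * Base → Ty
( Base * Base ) * Base → Ty
( bool * Base ) * Base → Ty
( bool * str ) * Base → Ty
( bool * str ) * bool → Ty
( bool * str ) * bool → Pr
( bool * str ) * bool → Base
( bool * str ) * bool → str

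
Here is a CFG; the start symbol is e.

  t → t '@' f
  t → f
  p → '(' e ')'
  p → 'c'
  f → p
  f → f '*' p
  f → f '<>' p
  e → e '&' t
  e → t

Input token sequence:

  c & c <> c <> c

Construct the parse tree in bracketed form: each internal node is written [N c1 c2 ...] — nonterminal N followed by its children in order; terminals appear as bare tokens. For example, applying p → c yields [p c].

e
e & t
t & t
f & t
p & t
c & t
c & f
c & f <> p
c & f <> p <> p
c & p <> p <> p
c & c <> p <> p
c & c <> c <> p
c & c <> c <> c

[e [e [t [f [p c]]]] & [t [f [f [f [p c]] <> [p c]] <> [p c]]]]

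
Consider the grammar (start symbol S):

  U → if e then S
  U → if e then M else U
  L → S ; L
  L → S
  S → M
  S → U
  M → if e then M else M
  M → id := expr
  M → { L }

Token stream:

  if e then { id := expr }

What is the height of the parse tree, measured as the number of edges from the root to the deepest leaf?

7

[S [U if e then [S [M { [L [S [M id := expr]]] }]]]]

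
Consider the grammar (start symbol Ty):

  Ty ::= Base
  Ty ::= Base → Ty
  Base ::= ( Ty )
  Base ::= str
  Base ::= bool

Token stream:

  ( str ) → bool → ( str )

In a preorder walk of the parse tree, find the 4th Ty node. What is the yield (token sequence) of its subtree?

[Ty [Base ( [Ty [Base str]] )] → [Ty [Base bool] → [Ty [Base ( [Ty [Base str]] )]]]]

( str )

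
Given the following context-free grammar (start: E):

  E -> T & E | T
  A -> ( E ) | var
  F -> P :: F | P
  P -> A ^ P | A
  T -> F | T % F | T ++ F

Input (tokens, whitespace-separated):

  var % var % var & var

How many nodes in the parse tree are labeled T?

[E [T [T [T [F [P [A var]]]] % [F [P [A var]]]] % [F [P [A var]]]] & [E [T [F [P [A var]]]]]]

4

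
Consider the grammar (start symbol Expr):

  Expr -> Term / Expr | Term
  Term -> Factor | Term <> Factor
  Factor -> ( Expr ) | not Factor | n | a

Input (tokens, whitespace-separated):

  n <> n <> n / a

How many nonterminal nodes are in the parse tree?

10

[Expr [Term [Term [Term [Factor n]] <> [Factor n]] <> [Factor n]] / [Expr [Term [Factor a]]]]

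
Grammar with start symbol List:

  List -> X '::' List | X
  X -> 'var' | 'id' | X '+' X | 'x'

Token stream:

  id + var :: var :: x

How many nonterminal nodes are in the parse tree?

[List [X [X id] + [X var]] :: [List [X var] :: [List [X x]]]]

8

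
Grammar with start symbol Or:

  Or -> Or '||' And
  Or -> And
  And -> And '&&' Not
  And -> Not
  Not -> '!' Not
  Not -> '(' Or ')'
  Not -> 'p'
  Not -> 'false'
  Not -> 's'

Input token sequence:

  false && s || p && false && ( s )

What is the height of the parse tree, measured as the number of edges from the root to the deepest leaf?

[Or [Or [And [And [Not false]] && [Not s]]] || [And [And [And [Not p]] && [Not false]] && [Not ( [Or [And [Not s]]] )]]]

6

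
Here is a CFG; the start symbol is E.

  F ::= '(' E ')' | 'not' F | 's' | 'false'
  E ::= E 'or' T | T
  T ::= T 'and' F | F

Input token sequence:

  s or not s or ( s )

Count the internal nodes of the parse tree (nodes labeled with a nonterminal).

13

[E [E [E [T [F s]]] or [T [F not [F s]]]] or [T [F ( [E [T [F s]]] )]]]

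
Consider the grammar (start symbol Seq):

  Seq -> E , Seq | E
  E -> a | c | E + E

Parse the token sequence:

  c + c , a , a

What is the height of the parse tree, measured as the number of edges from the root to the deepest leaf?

[Seq [E [E c] + [E c]] , [Seq [E a] , [Seq [E a]]]]

4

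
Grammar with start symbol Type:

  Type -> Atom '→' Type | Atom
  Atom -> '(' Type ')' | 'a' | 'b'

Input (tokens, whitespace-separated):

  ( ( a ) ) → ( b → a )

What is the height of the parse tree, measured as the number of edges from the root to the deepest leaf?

6

[Type [Atom ( [Type [Atom ( [Type [Atom a]] )]] )] → [Type [Atom ( [Type [Atom b] → [Type [Atom a]]] )]]]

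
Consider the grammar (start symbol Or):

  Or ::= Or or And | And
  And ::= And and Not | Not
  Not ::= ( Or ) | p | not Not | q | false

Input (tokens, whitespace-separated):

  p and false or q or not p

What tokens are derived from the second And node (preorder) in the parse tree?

[Or [Or [Or [And [And [Not p]] and [Not false]]] or [And [Not q]]] or [And [Not not [Not p]]]]

p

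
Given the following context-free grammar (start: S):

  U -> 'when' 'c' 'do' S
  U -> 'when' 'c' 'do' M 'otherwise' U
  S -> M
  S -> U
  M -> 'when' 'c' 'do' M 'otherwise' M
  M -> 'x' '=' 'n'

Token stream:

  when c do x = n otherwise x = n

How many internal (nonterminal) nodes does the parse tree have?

[S [M when c do [M x = n] otherwise [M x = n]]]

4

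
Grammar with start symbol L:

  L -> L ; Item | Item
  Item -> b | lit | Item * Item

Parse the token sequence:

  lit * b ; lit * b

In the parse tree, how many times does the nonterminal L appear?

2

[L [L [Item [Item lit] * [Item b]]] ; [Item [Item lit] * [Item b]]]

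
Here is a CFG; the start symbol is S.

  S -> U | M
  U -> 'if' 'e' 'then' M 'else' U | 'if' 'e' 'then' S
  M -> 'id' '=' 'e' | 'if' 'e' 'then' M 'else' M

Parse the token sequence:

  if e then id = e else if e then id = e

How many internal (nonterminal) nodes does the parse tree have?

6

[S [U if e then [M id = e] else [U if e then [S [M id = e]]]]]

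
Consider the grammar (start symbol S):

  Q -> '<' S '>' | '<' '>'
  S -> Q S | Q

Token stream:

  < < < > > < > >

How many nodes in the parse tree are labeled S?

4

[S [Q < [S [Q < [S [Q < >]] >] [S [Q < >]]] >]]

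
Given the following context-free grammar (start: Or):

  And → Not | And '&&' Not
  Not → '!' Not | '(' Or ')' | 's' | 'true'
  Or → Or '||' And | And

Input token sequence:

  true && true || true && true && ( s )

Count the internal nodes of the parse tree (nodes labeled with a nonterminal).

[Or [Or [And [And [Not true]] && [Not true]]] || [And [And [And [Not true]] && [Not true]] && [Not ( [Or [And [Not s]]] )]]]

15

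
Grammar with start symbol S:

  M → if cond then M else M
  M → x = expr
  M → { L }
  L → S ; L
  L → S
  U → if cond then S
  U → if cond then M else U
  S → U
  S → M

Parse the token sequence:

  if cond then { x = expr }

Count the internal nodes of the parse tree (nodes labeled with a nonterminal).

[S [U if cond then [S [M { [L [S [M x = expr]]] }]]]]

7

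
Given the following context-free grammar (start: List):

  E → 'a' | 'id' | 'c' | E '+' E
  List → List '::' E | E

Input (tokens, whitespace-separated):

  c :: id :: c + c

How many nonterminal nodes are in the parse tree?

[List [List [List [E c]] :: [E id]] :: [E [E c] + [E c]]]

8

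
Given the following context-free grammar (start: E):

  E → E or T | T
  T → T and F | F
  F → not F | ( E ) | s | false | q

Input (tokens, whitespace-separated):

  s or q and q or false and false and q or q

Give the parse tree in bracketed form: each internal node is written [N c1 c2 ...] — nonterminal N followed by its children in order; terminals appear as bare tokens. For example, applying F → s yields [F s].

E
E or T
E or T or T
E or T or T or T
T or T or T or T
F or T or T or T
s or T or T or T
s or T and F or T or T
s or F and F or T or T
s or q and F or T or T
s or q and q or T or T
s or q and q or T and F or T
s or q and q or T and F and F or T
s or q and q or F and F and F or T
s or q and q or false and F and F or T
s or q and q or false and false and F or T
s or q and q or false and false and q or T
s or q and q or false and false and q or F
s or q and q or false and false and q or q

[E [E [E [E [T [F s]]] or [T [T [F q]] and [F q]]] or [T [T [T [F false]] and [F false]] and [F q]]] or [T [F q]]]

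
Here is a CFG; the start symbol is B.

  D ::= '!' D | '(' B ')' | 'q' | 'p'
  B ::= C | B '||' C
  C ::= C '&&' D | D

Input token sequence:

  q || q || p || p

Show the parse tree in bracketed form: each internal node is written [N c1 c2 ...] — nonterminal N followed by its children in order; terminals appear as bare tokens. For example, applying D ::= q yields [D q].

[B [B [B [B [C [D q]]] || [C [D q]]] || [C [D p]]] || [C [D p]]]

B
B || C
B || C || C
B || C || C || C
C || C || C || C
D || C || C || C
q || C || C || C
q || D || C || C
q || q || C || C
q || q || D || C
q || q || p || C
q || q || p || D
q || q || p || p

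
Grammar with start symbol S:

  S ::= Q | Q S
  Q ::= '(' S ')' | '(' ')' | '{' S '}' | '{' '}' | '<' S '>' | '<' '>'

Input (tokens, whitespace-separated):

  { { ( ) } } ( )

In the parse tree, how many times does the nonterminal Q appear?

4

[S [Q { [S [Q { [S [Q ( )]] }]] }] [S [Q ( )]]]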